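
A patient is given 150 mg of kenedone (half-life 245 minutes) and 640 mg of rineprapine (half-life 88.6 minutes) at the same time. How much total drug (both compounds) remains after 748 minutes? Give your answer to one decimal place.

19.9 mg

kenedone: 150 × (1/2)^(748/245) = 150 × (1/2)^3.0531 ≈ 18.073 mg.
rineprapine: 640 × (1/2)^(748/88.6) = 640 × (1/2)^8.4424 ≈ 1.8397 mg.
Total = 18.073 + 1.8397 ≈ 19.913 mg.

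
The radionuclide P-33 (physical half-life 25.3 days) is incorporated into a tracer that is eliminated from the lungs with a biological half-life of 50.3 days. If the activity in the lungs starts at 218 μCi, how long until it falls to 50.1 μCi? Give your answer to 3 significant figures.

1/t_eff = 1/t_phys + 1/t_biol = 1/25.3 + 1/50.3 = 0.059406 per day.
t_eff = 25.3 × 50.3 / (25.3 + 50.3) ≈ 16.833 days.
n = log₂(218/50.1) ≈ 2.1214; t = 2.1214 × 16.833 ≈ 35.711 days.

35.7 days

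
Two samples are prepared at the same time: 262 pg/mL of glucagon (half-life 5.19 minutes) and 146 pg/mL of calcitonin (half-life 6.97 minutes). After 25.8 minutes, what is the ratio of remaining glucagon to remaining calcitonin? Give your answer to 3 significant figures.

0.744

glucagon: 262 × (1/2)^(25.8/5.19) = 262 × (1/2)^4.9711 ≈ 8.3532 pg/mL.
calcitonin: 146 × (1/2)^(25.8/6.97) = 146 × (1/2)^3.7016 ≈ 11.222 pg/mL.
Ratio ≈ 8.3532 / 11.222 ≈ 0.74436.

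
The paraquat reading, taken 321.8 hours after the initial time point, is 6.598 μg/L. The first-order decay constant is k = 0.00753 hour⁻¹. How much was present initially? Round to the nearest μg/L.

74 μg/L

t½ = ln 2 / k = 0.69315 / 0.00753 ≈ 92.051 hours.
Number of half-lives elapsed: n = 321.8/92.051 ≈ 3.4959.
A₀ = A × 2^n = 6.598 × 2^3.4959 = 6.598 × 11.281 ≈ 74.435 μg/L.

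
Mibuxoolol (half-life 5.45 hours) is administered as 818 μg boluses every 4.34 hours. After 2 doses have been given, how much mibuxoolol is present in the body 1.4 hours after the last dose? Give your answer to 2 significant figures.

1100 μg

The 2 doses were given 5.74, 1.4 hours ago.
Total = 818·(1/2)^(5.74/5.45) + 818·(1/2)^(1.4/5.45)
      = 394.19 + 684.58 ≈ 1078.8 μg.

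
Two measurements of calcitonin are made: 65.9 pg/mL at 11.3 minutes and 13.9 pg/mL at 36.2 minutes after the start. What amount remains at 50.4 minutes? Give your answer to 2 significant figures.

5.7 pg/mL

Over Δt = 36.2 − 11.3 = 24.9 minutes, the level fell by a factor of 65.9/13.9 ≈ 4.741.
n = log₂(4.741) ≈ 2.2452 half-lives, so t½ = 24.9/2.2452 ≈ 11.09 minutes.
From t = 36.2 to t = 50.4: 13.9 × (1/2)^((50.4−36.2)/11.09) ≈ 5.7224 pg/mL.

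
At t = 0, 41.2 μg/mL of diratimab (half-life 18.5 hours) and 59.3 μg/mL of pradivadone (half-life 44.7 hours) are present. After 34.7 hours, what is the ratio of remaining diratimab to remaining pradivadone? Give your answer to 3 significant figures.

diratimab: 41.2 × (1/2)^(34.7/18.5) = 41.2 × (1/2)^1.8757 ≈ 11.227 μg/mL.
pradivadone: 59.3 × (1/2)^(34.7/44.7) = 59.3 × (1/2)^0.77629 ≈ 34.623 μg/mL.
Ratio ≈ 11.227 / 34.623 ≈ 0.32426.

0.324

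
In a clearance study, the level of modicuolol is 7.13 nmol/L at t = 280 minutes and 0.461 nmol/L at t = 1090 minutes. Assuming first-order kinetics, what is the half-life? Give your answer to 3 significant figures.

Over Δt = 1090 − 280 = 810 minutes, the level fell by a factor of 7.13/0.461 ≈ 15.466.
n = log₂(15.466) ≈ 3.9511 half-lives, so t½ = 810/3.9511 ≈ 205.01 minutes.

205 minutes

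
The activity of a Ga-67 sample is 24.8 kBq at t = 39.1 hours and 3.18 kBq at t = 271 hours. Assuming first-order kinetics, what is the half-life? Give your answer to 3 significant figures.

78.3 hours

Over Δt = 271 − 39.1 = 231.9 hours, the level fell by a factor of 24.8/3.18 ≈ 7.7987.
n = log₂(7.7987) ≈ 2.9632 half-lives, so t½ = 231.9/2.9632 ≈ 78.259 hours.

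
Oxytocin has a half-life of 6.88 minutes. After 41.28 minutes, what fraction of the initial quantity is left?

n = 41.28/6.88 ≈ 6 half-lives.
Fraction remaining = (1/2)^6 ≈ 0.015625.

0.015625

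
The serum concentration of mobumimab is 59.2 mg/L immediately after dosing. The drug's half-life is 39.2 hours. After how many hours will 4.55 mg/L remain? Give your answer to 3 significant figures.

145 hours

Fraction remaining = 4.55/59.2 ≈ 0.076858.
n = log₂(59.2/4.55) = ln(13.011)/ln 2 ≈ 3.7017 half-lives.
t = n × t½ = 3.7017 × 39.2 ≈ 145.11 hours.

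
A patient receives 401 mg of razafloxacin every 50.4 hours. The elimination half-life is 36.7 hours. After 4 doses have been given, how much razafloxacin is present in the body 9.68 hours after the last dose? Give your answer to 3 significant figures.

532 mg

The 4 doses were given 160.88, 110.48, 60.08, 9.68 hours ago.
Total = 401·(1/2)^(160.88/36.7) + 401·(1/2)^(110.48/36.7) + 401·(1/2)^(60.08/36.7) + 401·(1/2)^(9.68/36.7)
      = 19.21 + 49.767 + 128.93 + 334 ≈ 531.9 mg.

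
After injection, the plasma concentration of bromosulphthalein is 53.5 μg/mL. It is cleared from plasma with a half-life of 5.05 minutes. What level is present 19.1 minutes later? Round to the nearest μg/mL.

Number of half-lives: n = 19.1/5.05 ≈ 3.7822.
Remaining = 53.5 × (1/2)^3.7822 = 53.5 × 0.072686 ≈ 3.8887 μg/mL.

4 μg/mL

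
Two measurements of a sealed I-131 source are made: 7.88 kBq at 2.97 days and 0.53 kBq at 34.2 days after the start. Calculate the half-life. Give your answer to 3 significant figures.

8.02 days

Over Δt = 34.2 − 2.97 = 31.23 days, the level fell by a factor of 7.88/0.53 ≈ 14.868.
n = log₂(14.868) ≈ 3.8941 half-lives, so t½ = 31.23/3.8941 ≈ 8.0198 days.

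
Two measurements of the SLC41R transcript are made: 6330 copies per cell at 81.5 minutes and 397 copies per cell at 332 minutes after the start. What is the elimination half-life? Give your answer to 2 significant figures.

63 minutes

Over Δt = 332 − 81.5 = 250.5 minutes, the level fell by a factor of 6330/397 ≈ 15.945.
n = log₂(15.945) ≈ 3.995 half-lives, so t½ = 250.5/3.995 ≈ 62.703 minutes.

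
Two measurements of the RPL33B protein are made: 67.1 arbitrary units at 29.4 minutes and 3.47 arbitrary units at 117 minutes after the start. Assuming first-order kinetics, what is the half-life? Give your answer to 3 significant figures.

Over Δt = 117 − 29.4 = 87.6 minutes, the level fell by a factor of 67.1/3.47 ≈ 19.337.
n = log₂(19.337) ≈ 4.2733 half-lives, so t½ = 87.6/4.2733 ≈ 20.499 minutes.

20.5 minutes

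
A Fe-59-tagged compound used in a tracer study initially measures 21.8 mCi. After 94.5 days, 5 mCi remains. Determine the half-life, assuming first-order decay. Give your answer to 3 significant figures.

A/A₀ = 5/21.8 ≈ 0.22936.
n = log₂(4.36) ≈ 2.1243 half-lives elapsed in 94.5 days.
t½ = 94.5/2.1243 ≈ 44.485 days.

44.5 days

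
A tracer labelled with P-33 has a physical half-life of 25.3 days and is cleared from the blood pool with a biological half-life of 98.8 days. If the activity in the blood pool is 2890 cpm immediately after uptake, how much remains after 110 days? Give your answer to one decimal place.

65.6 cpm

1/t_eff = 1/t_phys + 1/t_biol = 1/25.3 + 1/98.8 = 0.049647 per day.
t_eff = 25.3 × 98.8 / (25.3 + 98.8) ≈ 20.142 days.
Remaining = 2890 × (1/2)^(110/20.142) = 2890 × (1/2)^5.4612 ≈ 65.602 cpm.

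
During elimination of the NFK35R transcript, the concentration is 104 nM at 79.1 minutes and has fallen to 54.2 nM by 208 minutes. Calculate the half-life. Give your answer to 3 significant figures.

137 minutes

Over Δt = 208 − 79.1 = 128.9 minutes, the level fell by a factor of 104/54.2 ≈ 1.9188.
n = log₂(1.9188) ≈ 0.94022 half-lives, so t½ = 128.9/0.94022 ≈ 137.1 minutes.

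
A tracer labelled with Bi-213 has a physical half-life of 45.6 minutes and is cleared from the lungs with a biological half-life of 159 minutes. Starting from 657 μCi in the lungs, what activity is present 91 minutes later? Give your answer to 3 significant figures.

1/t_eff = 1/t_phys + 1/t_biol = 1/45.6 + 1/159 = 0.028219 per minute.
t_eff = 45.6 × 159 / (45.6 + 159) ≈ 35.437 minutes.
Remaining = 657 × (1/2)^(91/35.437) = 657 × (1/2)^2.5679 ≈ 110.8 μCi.

111 μCi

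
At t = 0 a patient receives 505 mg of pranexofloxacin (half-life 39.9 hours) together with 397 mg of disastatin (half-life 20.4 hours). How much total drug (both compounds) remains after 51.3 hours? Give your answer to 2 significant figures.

pranexofloxacin: 505 × (1/2)^(51.3/39.9) = 505 × (1/2)^1.2857 ≈ 207.13 mg.
disastatin: 397 × (1/2)^(51.3/20.4) = 397 × (1/2)^2.5147 ≈ 69.469 mg.
Total = 207.13 + 69.469 ≈ 276.6 mg.

280 mg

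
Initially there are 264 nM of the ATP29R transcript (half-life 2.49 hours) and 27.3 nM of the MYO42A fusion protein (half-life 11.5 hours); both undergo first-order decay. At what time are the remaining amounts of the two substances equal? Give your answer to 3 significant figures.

Set 264·(1/2)^(t/2.49) = 27.3·(1/2)^(t/11.5).
Taking log₂: log₂(264/27.3) = t·(1/2.49 − 1/11.5).
log₂(9.6703) = 3.2736; 1/2.49 − 1/11.5 = 0.31465.
t = 3.2736 / 0.31465 ≈ 10.404 hours.

10.4 hours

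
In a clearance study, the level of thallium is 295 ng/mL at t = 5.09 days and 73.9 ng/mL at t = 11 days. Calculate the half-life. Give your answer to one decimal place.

Over Δt = 11 − 5.09 = 5.91 days, the level fell by a factor of 295/73.9 ≈ 3.9919.
n = log₂(3.9919) ≈ 1.9971 half-lives, so t½ = 5.91/1.9971 ≈ 2.9593 days.

3.0 days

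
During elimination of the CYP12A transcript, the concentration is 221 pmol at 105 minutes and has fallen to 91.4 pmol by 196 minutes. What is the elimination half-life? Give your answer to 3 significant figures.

71.4 minutes

Over Δt = 196 − 105 = 91 minutes, the level fell by a factor of 221/91.4 ≈ 2.4179.
n = log₂(2.4179) ≈ 1.2738 half-lives, so t½ = 91/1.2738 ≈ 71.441 minutes.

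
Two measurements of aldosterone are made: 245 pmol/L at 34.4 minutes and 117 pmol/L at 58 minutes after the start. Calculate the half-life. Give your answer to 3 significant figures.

22.1 minutes

Over Δt = 58 − 34.4 = 23.6 minutes, the level fell by a factor of 245/117 ≈ 2.094.
n = log₂(2.094) ≈ 1.0663 half-lives, so t½ = 23.6/1.0663 ≈ 22.133 minutes.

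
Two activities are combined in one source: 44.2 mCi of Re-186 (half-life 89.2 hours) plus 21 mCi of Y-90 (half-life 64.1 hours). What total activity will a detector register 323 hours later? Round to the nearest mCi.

Re-186: 44.2 × (1/2)^(323/89.2) = 44.2 × (1/2)^3.6211 ≈ 3.5923 mCi.
Y-90: 21 × (1/2)^(323/64.1) = 21 × (1/2)^5.039 ≈ 0.63875 mCi.
Total = 3.5923 + 0.63875 ≈ 4.231 mCi.

4 mCi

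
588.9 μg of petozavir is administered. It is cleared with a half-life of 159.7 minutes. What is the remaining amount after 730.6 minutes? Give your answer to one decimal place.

Number of half-lives: n = 730.6/159.7 ≈ 4.5748.
Remaining = 588.9 × (1/2)^4.5748 = 588.9 × 0.04196 ≈ 24.71 μg.

24.7 μg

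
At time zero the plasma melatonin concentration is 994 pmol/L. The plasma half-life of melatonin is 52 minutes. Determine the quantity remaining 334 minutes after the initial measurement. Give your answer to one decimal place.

11.6 pmol/L

Number of half-lives: n = 334/52 ≈ 6.4231.
Remaining = 994 × (1/2)^6.4231 = 994 × 0.011654 ≈ 11.584 pmol/L.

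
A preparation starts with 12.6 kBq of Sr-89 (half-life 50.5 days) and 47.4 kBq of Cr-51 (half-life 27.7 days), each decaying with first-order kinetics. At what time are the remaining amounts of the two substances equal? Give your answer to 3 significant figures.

117 days

Set 12.6·(1/2)^(t/50.5) = 47.4·(1/2)^(t/27.7).
Taking log₂: log₂(12.6/47.4) = t·(1/50.5 − 1/27.7).
log₂(0.26582) = -1.9115; 1/50.5 − 1/27.7 = -0.016299.
t = -1.9115 / -0.016299 ≈ 117.27 days.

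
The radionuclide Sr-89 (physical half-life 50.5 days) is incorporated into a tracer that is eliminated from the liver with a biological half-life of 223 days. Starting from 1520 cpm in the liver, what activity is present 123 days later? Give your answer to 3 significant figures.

192 cpm

1/t_eff = 1/t_phys + 1/t_biol = 1/50.5 + 1/223 = 0.024286 per day.
t_eff = 50.5 × 223 / (50.5 + 223) ≈ 41.176 days.
Remaining = 1520 × (1/2)^(123/41.176) = 1520 × (1/2)^2.9872 ≈ 191.69 cpm.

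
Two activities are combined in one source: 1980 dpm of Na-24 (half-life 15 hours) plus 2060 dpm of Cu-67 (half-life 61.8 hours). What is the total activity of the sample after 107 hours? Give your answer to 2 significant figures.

630 dpm

Na-24: 1980 × (1/2)^(107/15) = 1980 × (1/2)^7.1333 ≈ 14.103 dpm.
Cu-67: 2060 × (1/2)^(107/61.8) = 2060 × (1/2)^1.7314 ≈ 620.39 dpm.
Total = 14.103 + 620.39 ≈ 634.5 dpm.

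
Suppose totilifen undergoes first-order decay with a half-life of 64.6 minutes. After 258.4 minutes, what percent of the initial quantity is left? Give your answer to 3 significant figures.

6.25%

n = 258.4/64.6 ≈ 4 half-lives.
Fraction remaining = (1/2)^4 ≈ 0.0625, i.e. 6.25%.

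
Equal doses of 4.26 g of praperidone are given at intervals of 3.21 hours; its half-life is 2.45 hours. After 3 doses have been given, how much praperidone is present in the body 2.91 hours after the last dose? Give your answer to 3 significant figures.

The 3 doses were given 9.33, 6.12, 2.91 hours ago.
Total = 4.26·(1/2)^(9.33/2.45) + 4.26·(1/2)^(6.12/2.45) + 4.26·(1/2)^(2.91/2.45)
      = 0.30412 + 0.75413 + 1.8701 ≈ 2.9283 g.

2.93 g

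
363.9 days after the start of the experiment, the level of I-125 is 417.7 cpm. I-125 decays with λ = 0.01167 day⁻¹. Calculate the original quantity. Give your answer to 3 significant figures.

t½ = ln 2 / λ = 0.69315 / 0.01167 ≈ 59.396 days.
Number of half-lives elapsed: n = 363.9/59.396 ≈ 6.1267.
A₀ = A × 2^n = 417.7 × 2^6.1267 = 417.7 × 69.875 ≈ 29187 cpm.

29200 cpm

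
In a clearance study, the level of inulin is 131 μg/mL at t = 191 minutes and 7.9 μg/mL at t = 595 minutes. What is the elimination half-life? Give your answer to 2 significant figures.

Over Δt = 595 − 191 = 404 minutes, the level fell by a factor of 131/7.9 ≈ 16.582.
n = log₂(16.582) ≈ 4.0516 half-lives, so t½ = 404/4.0516 ≈ 99.714 minutes.

100 minutes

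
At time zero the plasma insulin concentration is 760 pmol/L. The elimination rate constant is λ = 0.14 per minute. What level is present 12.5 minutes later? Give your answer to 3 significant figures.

t½ = ln 2 / λ = 0.69315 / 0.14 ≈ 4.9511 minutes.
Number of half-lives: n = 12.5/4.9511 ≈ 2.5247.
Remaining = 760 × (1/2)^2.5247 = 760 × 0.17377 ≈ 132.07 pmol/L.

132 pmol/L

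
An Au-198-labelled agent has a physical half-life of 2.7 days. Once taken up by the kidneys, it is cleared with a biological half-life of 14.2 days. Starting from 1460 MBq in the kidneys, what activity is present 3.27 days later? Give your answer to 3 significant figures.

1/t_eff = 1/t_phys + 1/t_biol = 1/2.7 + 1/14.2 = 0.44079 per day.
t_eff = 2.7 × 14.2 / (2.7 + 14.2) ≈ 2.2686 days.
Remaining = 1460 × (1/2)^(3.27/2.2686) = 1460 × (1/2)^1.4414 ≈ 537.59 MBq.

538 MBq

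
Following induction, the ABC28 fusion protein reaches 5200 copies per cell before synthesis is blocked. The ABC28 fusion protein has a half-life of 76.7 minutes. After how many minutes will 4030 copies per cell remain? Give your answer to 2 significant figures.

28 minutes

Fraction remaining = 4030/5200 ≈ 0.775.
n = log₂(5200/4030) = ln(1.2903)/ln 2 ≈ 0.36773 half-lives.
t = n × t½ = 0.36773 × 76.7 ≈ 28.205 minutes.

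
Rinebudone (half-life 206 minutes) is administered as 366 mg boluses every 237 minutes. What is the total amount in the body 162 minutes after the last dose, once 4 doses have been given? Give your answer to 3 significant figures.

The 4 doses were given 873, 636, 399, 162 minutes ago.
Total = 366·(1/2)^(873/206) + 366·(1/2)^(636/206) + 366·(1/2)^(399/206) + 366·(1/2)^(162/206)
      = 19.398 + 43.061 + 95.591 + 212.2 ≈ 370.25 mg.

370 mg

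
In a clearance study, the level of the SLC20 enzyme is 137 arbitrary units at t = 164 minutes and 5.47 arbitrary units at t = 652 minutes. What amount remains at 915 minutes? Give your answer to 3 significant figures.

Over Δt = 652 − 164 = 488 minutes, the level fell by a factor of 137/5.47 ≈ 25.046.
n = log₂(25.046) ≈ 4.6465 half-lives, so t½ = 488/4.6465 ≈ 105.03 minutes.
From t = 652 to t = 915: 5.47 × (1/2)^((915−652)/105.03) ≈ 0.96419 arbitrary units.

0.964 arbitrary units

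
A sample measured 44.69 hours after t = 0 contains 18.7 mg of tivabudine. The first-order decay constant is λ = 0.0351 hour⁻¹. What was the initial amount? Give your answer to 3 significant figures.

t½ = ln 2 / λ = 0.69315 / 0.0351 ≈ 19.748 hours.
Number of half-lives elapsed: n = 44.69/19.748 ≈ 2.263.
A₀ = A × 2^n = 18.7 × 2^2.263 = 18.7 × 4.8 ≈ 89.76 mg.

89.8 mg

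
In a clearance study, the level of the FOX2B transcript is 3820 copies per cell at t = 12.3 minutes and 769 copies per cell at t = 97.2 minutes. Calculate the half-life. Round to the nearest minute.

37 minutes

Over Δt = 97.2 − 12.3 = 84.9 minutes, the level fell by a factor of 3820/769 ≈ 4.9675.
n = log₂(4.9675) ≈ 2.3125 half-lives, so t½ = 84.9/2.3125 ≈ 36.713 minutes.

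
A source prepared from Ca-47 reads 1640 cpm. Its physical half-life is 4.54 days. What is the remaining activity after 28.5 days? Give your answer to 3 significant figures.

Number of half-lives: n = 28.5/4.54 ≈ 6.2775.
Remaining = 1640 × (1/2)^6.2775 = 1640 × 0.012891 ≈ 21.141 cpm.

21.1 cpm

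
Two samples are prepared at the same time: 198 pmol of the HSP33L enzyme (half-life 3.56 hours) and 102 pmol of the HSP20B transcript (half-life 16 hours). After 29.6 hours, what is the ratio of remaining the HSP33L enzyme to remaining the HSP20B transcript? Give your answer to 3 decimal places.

HSP33L enzyme: 198 × (1/2)^(29.6/3.56) = 198 × (1/2)^8.3146 ≈ 0.6219 pmol.
HSP20B transcript: 102 × (1/2)^(29.6/16) = 102 × (1/2)^1.85 ≈ 28.294 pmol.
Ratio ≈ 0.6219 / 28.294 ≈ 0.02198.

0.022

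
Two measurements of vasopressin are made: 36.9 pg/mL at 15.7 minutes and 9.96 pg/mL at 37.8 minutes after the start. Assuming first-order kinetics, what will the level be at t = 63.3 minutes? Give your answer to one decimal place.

2.2 pg/mL

Over Δt = 37.8 − 15.7 = 22.1 minutes, the level fell by a factor of 36.9/9.96 ≈ 3.7048.
n = log₂(3.7048) ≈ 1.8894 half-lives, so t½ = 22.1/1.8894 ≈ 11.697 minutes.
From t = 37.8 to t = 63.3: 9.96 × (1/2)^((63.3−37.8)/11.697) ≈ 2.1978 pg/mL.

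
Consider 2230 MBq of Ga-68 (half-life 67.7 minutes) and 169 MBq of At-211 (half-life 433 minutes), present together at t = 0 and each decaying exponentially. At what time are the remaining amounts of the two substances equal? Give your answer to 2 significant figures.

Set 2230·(1/2)^(t/67.7) = 169·(1/2)^(t/433).
Taking log₂: log₂(2230/169) = t·(1/67.7 − 1/433).
log₂(13.195) = 3.7219; 1/67.7 − 1/433 = 0.012462.
t = 3.7219 / 0.012462 ≈ 298.67 minutes.

300 minutes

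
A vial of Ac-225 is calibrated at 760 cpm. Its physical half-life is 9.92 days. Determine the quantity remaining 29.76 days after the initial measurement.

95 cpm

Elapsed time is 3 half-lives (29.76/9.92).
Each half-life halves the amount: 760 × (1/2)^3 = 760/8 = 95 cpm.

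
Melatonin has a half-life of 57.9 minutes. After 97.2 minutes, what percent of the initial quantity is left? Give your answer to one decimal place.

n = 97.2/57.9 ≈ 1.6788 half-lives.
Fraction remaining = (1/2)^1.6788 ≈ 0.31235, i.e. 31.235%.

31.2%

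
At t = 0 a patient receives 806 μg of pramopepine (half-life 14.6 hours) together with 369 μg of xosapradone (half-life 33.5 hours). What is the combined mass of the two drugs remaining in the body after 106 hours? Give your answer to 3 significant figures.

46.4 μg

pramopepine: 806 × (1/2)^(106/14.6) = 806 × (1/2)^7.2603 ≈ 5.2574 μg.
xosapradone: 369 × (1/2)^(106/33.5) = 369 × (1/2)^3.1642 ≈ 41.164 μg.
Total = 5.2574 + 41.164 ≈ 46.421 μg.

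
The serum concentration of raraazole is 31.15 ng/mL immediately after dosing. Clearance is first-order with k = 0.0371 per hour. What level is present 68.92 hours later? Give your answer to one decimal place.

2.4 ng/mL

t½ = ln 2 / k = 0.69315 / 0.0371 ≈ 18.683 hours.
Number of half-lives: n = 68.92/18.683 ≈ 3.6889.
Remaining = 31.15 × (1/2)^3.6889 = 31.15 × 0.077542 ≈ 2.4154 ng/mL.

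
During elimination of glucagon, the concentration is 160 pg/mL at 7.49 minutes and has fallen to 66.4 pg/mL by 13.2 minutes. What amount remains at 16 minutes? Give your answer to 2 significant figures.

Over Δt = 13.2 − 7.49 = 5.71 minutes, the level fell by a factor of 160/66.4 ≈ 2.4096.
n = log₂(2.4096) ≈ 1.2688 half-lives, so t½ = 5.71/1.2688 ≈ 4.5003 minutes.
From t = 13.2 to t = 16: 66.4 × (1/2)^((16−13.2)/4.5003) ≈ 43.139 pg/mL.

43 pg/mL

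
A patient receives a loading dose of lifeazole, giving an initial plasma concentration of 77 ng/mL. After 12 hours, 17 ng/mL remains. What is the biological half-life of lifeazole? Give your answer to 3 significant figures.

A/A₀ = 17/77 ≈ 0.22078.
n = log₂(4.5294) ≈ 2.1793 half-lives elapsed in 12 hours.
t½ = 12/2.1793 ≈ 5.5063 hours.

5.51 hours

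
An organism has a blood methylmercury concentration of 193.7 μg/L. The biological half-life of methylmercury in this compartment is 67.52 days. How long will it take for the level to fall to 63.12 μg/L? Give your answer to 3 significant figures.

Fraction remaining = 63.12/193.7 ≈ 0.32586.
n = log₂(193.7/63.12) = ln(3.0688)/ln 2 ≈ 1.6177 half-lives.
t = n × t½ = 1.6177 × 67.52 ≈ 109.22 days.

109 days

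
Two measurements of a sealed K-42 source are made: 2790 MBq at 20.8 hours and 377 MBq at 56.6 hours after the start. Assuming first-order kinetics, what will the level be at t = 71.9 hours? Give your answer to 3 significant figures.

Over Δt = 56.6 − 20.8 = 35.8 hours, the level fell by a factor of 2790/377 ≈ 7.4005.
n = log₂(7.4005) ≈ 2.8876 half-lives, so t½ = 35.8/2.8876 ≈ 12.398 hours.
From t = 56.6 to t = 71.9: 377 × (1/2)^((71.9−56.6)/12.398) ≈ 160.27 MBq.

160 MBq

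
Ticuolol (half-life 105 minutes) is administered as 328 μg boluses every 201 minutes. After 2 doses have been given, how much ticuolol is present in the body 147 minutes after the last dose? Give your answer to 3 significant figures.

The 2 doses were given 348, 147 minutes ago.
Total = 328·(1/2)^(348/105) + 328·(1/2)^(147/105)
      = 32.974 + 124.29 ≈ 157.26 μg.

157 μg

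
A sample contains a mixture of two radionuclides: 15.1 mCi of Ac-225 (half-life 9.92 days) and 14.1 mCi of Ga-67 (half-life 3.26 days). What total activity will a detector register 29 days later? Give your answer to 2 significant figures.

2.0 mCi

Ac-225: 15.1 × (1/2)^(29/9.92) = 15.1 × (1/2)^2.9234 ≈ 1.9904 mCi.
Ga-67: 14.1 × (1/2)^(29/3.26) = 14.1 × (1/2)^8.8957 ≈ 0.029604 mCi.
Total = 1.9904 + 0.029604 ≈ 2.02 mCi.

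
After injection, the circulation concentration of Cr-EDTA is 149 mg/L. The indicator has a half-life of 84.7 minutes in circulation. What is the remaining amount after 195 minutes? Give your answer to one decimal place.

Number of half-lives: n = 195/84.7 ≈ 2.3022.
Remaining = 149 × (1/2)^2.3022 = 149 × 0.20275 ≈ 30.209 mg/L.

30.2 mg/L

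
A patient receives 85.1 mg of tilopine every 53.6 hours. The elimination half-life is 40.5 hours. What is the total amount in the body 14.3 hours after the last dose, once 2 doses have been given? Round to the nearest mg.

The 2 doses were given 67.9, 14.3 hours ago.
Total = 85.1·(1/2)^(67.9/40.5) + 85.1·(1/2)^(14.3/40.5)
      = 26.622 + 66.625 ≈ 93.247 mg.

93 mg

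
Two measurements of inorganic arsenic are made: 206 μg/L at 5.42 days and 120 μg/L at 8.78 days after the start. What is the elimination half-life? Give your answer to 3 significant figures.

4.31 days

Over Δt = 8.78 − 5.42 = 3.36 days, the level fell by a factor of 206/120 ≈ 1.7167.
n = log₂(1.7167) ≈ 0.77961 half-lives, so t½ = 3.36/0.77961 ≈ 4.3098 days.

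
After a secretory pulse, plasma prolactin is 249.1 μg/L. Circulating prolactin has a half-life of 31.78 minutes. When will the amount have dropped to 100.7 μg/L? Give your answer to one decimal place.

41.5 minutes

Fraction remaining = 100.7/249.1 ≈ 0.40426.
n = log₂(249.1/100.7) = ln(2.4737)/ln 2 ≈ 1.3067 half-lives.
t = n × t½ = 1.3067 × 31.78 ≈ 41.526 minutes.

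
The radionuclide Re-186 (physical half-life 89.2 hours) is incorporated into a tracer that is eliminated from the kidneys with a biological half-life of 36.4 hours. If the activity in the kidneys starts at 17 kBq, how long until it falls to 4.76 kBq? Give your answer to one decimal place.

47.5 hours

1/t_eff = 1/t_phys + 1/t_biol = 1/89.2 + 1/36.4 = 0.038683 per hour.
t_eff = 89.2 × 36.4 / (89.2 + 36.4) ≈ 25.851 hours.
n = log₂(17/4.76) ≈ 1.8365; t = 1.8365 × 25.851 ≈ 47.475 hours.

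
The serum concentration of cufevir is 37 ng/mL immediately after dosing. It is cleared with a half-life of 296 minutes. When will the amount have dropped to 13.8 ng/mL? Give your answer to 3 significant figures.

Fraction remaining = 13.8/37 ≈ 0.37297.
n = log₂(37/13.8) = ln(2.6812)/ln 2 ≈ 1.4229 half-lives.
t = n × t½ = 1.4229 × 296 ≈ 421.17 minutes.

421 minutes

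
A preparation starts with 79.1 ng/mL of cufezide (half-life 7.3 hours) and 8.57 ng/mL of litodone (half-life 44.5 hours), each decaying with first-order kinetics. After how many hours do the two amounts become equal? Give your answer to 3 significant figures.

Set 79.1·(1/2)^(t/7.3) = 8.57·(1/2)^(t/44.5).
Taking log₂: log₂(79.1/8.57) = t·(1/7.3 − 1/44.5).
log₂(9.2299) = 3.2063; 1/7.3 − 1/44.5 = 0.11451.
t = 3.2063 / 0.11451 ≈ 27.999 hours.

28.0 hours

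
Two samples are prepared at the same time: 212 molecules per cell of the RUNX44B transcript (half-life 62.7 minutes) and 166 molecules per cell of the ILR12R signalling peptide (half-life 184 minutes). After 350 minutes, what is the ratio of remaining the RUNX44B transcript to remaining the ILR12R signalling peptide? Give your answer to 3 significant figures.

RUNX44B transcript: 212 × (1/2)^(350/62.7) = 212 × (1/2)^5.5821 ≈ 4.4253 molecules per cell.
ILR12R signalling peptide: 166 × (1/2)^(350/184) = 166 × (1/2)^1.9022 ≈ 44.412 molecules per cell.
Ratio ≈ 4.4253 / 44.412 ≈ 0.099643.

0.0996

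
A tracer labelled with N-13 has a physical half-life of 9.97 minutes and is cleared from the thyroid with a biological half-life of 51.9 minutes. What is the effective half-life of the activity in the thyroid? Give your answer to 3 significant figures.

1/t_eff = 1/t_phys + 1/t_biol = 1/9.97 + 1/51.9 = 0.11957 per minute.
t_eff = 9.97 × 51.9 / (9.97 + 51.9) ≈ 8.3634 minutes.

8.36 minutes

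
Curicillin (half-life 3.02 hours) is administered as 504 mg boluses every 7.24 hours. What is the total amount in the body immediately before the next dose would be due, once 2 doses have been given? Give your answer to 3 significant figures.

The 2 doses were given 14.48, 7.24 hours ago.
Total = 504·(1/2)^(14.48/3.02) + 504·(1/2)^(7.24/3.02)
      = 18.159 + 95.666 ≈ 113.82 mg.

114 mg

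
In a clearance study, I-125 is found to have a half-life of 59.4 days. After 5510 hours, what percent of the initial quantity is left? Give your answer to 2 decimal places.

5510 hours = 229.583 days.
n = 229.583/59.4 ≈ 3.865 half-lives.
Fraction remaining = (1/2)^3.865 ≈ 0.068629, i.e. 6.8629%.

6.86%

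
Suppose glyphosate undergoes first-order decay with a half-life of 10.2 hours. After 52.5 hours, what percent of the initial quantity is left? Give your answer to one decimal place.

n = 52.5/10.2 ≈ 5.1471 half-lives.
Fraction remaining = (1/2)^5.1471 ≈ 0.028222, i.e. 2.8222%.

2.8%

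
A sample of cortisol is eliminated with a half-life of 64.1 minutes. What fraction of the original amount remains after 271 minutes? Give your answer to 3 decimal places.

n = 271/64.1 ≈ 4.2278 half-lives.
Fraction remaining = (1/2)^4.2278 ≈ 0.053372.

0.053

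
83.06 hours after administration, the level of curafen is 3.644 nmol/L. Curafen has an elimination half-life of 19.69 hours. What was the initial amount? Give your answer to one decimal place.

67.8 nmol/L

Number of half-lives elapsed: n = 83.06/19.69 ≈ 4.2184.
A₀ = A × 2^n = 3.644 × 2^4.2184 = 3.644 × 18.615 ≈ 67.833 nmol/L.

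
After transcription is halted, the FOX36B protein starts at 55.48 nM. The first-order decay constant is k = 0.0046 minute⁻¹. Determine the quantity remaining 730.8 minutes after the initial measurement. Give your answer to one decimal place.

t½ = ln 2 / k = 0.69315 / 0.0046 ≈ 150.68 minutes.
Number of half-lives: n = 730.8/150.68 ≈ 4.8499.
Remaining = 55.48 × (1/2)^4.8499 = 55.48 × 0.034677 ≈ 1.9239 nM.

1.9 nM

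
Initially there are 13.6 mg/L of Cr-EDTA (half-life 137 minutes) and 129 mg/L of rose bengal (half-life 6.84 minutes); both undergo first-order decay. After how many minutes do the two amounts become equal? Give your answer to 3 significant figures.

23.4 minutes

Set 13.6·(1/2)^(t/137) = 129·(1/2)^(t/6.84).
Taking log₂: log₂(13.6/129) = t·(1/137 − 1/6.84).
log₂(0.10543) = -3.2457; 1/137 − 1/6.84 = -0.1389.
t = -3.2457 / -0.1389 ≈ 23.367 minutes.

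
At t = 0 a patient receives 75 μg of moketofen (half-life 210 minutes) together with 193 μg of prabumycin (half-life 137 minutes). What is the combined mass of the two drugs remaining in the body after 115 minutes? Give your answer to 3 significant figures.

159 μg

moketofen: 75 × (1/2)^(115/210) = 75 × (1/2)^0.54762 ≈ 51.311 μg.
prabumycin: 193 × (1/2)^(115/137) = 193 × (1/2)^0.83942 ≈ 107.86 μg.
Total = 51.311 + 107.86 ≈ 159.17 μg.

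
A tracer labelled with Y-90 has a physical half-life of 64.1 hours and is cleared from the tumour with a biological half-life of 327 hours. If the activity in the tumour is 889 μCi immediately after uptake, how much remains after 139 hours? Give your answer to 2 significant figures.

1/t_eff = 1/t_phys + 1/t_biol = 1/64.1 + 1/327 = 0.018659 per hour.
t_eff = 64.1 × 327 / (64.1 + 327) ≈ 53.594 hours.
Remaining = 889 × (1/2)^(139/53.594) = 889 × (1/2)^2.5936 ≈ 147.29 μCi.

150 μCi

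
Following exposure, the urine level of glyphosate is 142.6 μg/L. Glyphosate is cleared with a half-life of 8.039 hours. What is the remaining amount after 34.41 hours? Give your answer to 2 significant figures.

Number of half-lives: n = 34.41/8.039 ≈ 4.2804.
Remaining = 142.6 × (1/2)^4.2804 = 142.6 × 0.051461 ≈ 7.3383 μg/L.

7.3 μg/L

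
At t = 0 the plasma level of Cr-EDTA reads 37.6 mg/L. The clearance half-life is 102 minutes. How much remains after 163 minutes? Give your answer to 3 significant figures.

12.4 mg/L

Number of half-lives: n = 163/102 ≈ 1.598.
Remaining = 37.6 × (1/2)^1.598 = 37.6 × 0.33033 ≈ 12.42 mg/L.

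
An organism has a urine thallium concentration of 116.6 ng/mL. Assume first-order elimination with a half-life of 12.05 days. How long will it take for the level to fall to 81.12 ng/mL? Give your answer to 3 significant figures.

Fraction remaining = 81.12/116.6 ≈ 0.69571.
n = log₂(116.6/81.12) = ln(1.4374)/ln 2 ≈ 0.52344 half-lives.
t = n × t½ = 0.52344 × 12.05 ≈ 6.3074 days.

6.31 days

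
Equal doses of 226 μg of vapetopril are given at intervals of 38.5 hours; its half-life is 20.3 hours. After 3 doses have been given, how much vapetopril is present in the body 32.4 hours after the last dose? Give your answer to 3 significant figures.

The 3 doses were given 109.4, 70.9, 32.4 hours ago.
Total = 226·(1/2)^(109.4/20.3) + 226·(1/2)^(70.9/20.3) + 226·(1/2)^(32.4/20.3)
      = 5.3927 + 20.078 + 74.756 ≈ 100.23 μg.

100 μg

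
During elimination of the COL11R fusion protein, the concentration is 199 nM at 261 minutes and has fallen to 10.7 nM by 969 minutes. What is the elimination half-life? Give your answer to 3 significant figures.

168 minutes

Over Δt = 969 − 261 = 708 minutes, the level fell by a factor of 199/10.7 ≈ 18.598.
n = log₂(18.598) ≈ 4.2171 half-lives, so t½ = 708/4.2171 ≈ 167.89 minutes.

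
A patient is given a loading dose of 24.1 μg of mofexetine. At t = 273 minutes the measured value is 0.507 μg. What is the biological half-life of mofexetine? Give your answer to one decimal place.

A/A₀ = 0.507/24.1 ≈ 0.021037.
n = log₂(47.535) ≈ 5.5709 half-lives elapsed in 273 minutes.
t½ = 273/5.5709 ≈ 49.005 minutes.

49.0 minutes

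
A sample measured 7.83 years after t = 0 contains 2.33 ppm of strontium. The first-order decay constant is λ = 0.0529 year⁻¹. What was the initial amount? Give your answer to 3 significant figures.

3.53 ppm

t½ = ln 2 / λ = 0.69315 / 0.0529 ≈ 13.103 years.
Number of half-lives elapsed: n = 7.83/13.103 ≈ 0.59757.
A₀ = A × 2^n = 2.33 × 2^0.59757 = 2.33 × 1.5132 ≈ 3.5257 ppm.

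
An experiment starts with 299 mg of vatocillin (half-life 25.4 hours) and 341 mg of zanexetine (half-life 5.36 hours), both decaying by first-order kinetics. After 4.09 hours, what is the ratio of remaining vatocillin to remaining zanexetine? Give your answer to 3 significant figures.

vatocillin: 299 × (1/2)^(4.09/25.4) = 299 × (1/2)^0.16102 ≈ 267.42 mg.
zanexetine: 341 × (1/2)^(4.09/5.36) = 341 × (1/2)^0.76306 ≈ 200.93 mg.
Ratio ≈ 267.42 / 200.93 ≈ 1.3309.

1.33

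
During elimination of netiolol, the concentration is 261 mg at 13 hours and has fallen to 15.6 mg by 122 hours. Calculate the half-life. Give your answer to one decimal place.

26.8 hours

Over Δt = 122 − 13 = 109 hours, the level fell by a factor of 261/15.6 ≈ 16.731.
n = log₂(16.731) ≈ 4.0644 half-lives, so t½ = 109/4.0644 ≈ 26.818 hours.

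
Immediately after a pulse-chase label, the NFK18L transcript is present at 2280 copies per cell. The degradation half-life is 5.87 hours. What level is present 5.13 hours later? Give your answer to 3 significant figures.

1240 copies per cell

Number of half-lives: n = 5.13/5.87 ≈ 0.87394.
Remaining = 2280 × (1/2)^0.87394 = 2280 × 0.54566 ≈ 1244.1 copies per cell.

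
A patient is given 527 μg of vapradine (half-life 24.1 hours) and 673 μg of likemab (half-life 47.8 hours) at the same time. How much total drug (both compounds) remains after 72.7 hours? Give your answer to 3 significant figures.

vapradine: 527 × (1/2)^(72.7/24.1) = 527 × (1/2)^3.0166 ≈ 65.121 μg.
likemab: 673 × (1/2)^(72.7/47.8) = 673 × (1/2)^1.5209 ≈ 234.52 μg.
Total = 65.121 + 234.52 ≈ 299.64 μg.

300 μg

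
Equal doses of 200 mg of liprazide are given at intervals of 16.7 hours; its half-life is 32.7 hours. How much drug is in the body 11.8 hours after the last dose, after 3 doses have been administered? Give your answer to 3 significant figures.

342 mg

The 3 doses were given 45.2, 28.5, 11.8 hours ago.
Total = 200·(1/2)^(45.2/32.7) + 200·(1/2)^(28.5/32.7) + 200·(1/2)^(11.8/32.7)
      = 76.723 + 109.31 + 155.74 ≈ 341.77 mg.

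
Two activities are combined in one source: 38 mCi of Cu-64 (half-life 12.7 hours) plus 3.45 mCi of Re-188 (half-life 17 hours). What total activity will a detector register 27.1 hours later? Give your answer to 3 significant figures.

9.80 mCi

Cu-64: 38 × (1/2)^(27.1/12.7) = 38 × (1/2)^2.1339 ≈ 8.6582 mCi.
Re-188: 3.45 × (1/2)^(27.1/17) = 3.45 × (1/2)^1.5941 ≈ 1.1427 mCi.
Total = 8.6582 + 1.1427 ≈ 9.8009 mCi.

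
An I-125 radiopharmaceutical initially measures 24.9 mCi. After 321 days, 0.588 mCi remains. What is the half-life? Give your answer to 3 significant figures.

A/A₀ = 0.588/24.9 ≈ 0.023614.
n = log₂(42.347) ≈ 5.4042 half-lives elapsed in 321 days.
t½ = 321/5.4042 ≈ 59.398 days.

59.4 days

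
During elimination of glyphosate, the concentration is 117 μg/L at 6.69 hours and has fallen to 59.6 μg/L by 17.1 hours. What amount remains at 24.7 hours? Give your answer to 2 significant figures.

Over Δt = 17.1 − 6.69 = 10.41 hours, the level fell by a factor of 117/59.6 ≈ 1.9631.
n = log₂(1.9631) ≈ 0.97312 half-lives, so t½ = 10.41/0.97312 ≈ 10.698 hours.
From t = 17.1 to t = 24.7: 59.6 × (1/2)^((24.7−17.1)/10.698) ≈ 36.423 μg/L.

36 μg/L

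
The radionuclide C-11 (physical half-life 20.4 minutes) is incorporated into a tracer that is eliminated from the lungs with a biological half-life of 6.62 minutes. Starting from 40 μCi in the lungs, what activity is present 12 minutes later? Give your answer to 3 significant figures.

1/t_eff = 1/t_phys + 1/t_biol = 1/20.4 + 1/6.62 = 0.20008 per minute.
t_eff = 20.4 × 6.62 / (20.4 + 6.62) ≈ 4.9981 minutes.
Remaining = 40 × (1/2)^(12/4.9981) = 40 × (1/2)^2.4009 ≈ 7.5737 μCi.

7.57 μCi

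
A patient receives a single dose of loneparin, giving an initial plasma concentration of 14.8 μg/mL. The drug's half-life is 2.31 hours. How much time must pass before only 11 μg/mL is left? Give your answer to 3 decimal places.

Fraction remaining = 11/14.8 ≈ 0.74324.
n = log₂(14.8/11) = ln(1.3455)/ln 2 ≈ 0.42809 half-lives.
t = n × t½ = 0.42809 × 2.31 ≈ 0.9889 hours.

0.989 hours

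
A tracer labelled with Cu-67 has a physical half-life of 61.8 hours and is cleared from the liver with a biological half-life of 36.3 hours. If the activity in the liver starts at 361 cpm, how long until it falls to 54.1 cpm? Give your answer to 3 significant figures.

1/t_eff = 1/t_phys + 1/t_biol = 1/61.8 + 1/36.3 = 0.043729 per hour.
t_eff = 61.8 × 36.3 / (61.8 + 36.3) ≈ 22.868 hours.
n = log₂(361/54.1) ≈ 2.7383; t = 2.7383 × 22.868 ≈ 62.619 hours.

62.6 hours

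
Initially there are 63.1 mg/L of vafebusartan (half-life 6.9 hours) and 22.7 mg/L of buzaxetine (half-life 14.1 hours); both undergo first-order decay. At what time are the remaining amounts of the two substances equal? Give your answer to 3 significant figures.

19.9 hours

Set 63.1·(1/2)^(t/6.9) = 22.7·(1/2)^(t/14.1).
Taking log₂: log₂(63.1/22.7) = t·(1/6.9 − 1/14.1).
log₂(2.7797) = 1.4749; 1/6.9 − 1/14.1 = 0.074006.
t = 1.4749 / 0.074006 ≈ 19.93 hours.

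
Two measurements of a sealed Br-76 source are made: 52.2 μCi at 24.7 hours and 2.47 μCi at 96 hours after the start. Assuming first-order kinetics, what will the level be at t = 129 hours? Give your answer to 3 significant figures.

0.602 μCi

Over Δt = 96 − 24.7 = 71.3 hours, the level fell by a factor of 52.2/2.47 ≈ 21.134.
n = log₂(21.134) ≈ 4.4015 half-lives, so t½ = 71.3/4.4015 ≈ 16.199 hours.
From t = 96 to t = 129: 2.47 × (1/2)^((129−96)/16.199) ≈ 0.6018 μCi.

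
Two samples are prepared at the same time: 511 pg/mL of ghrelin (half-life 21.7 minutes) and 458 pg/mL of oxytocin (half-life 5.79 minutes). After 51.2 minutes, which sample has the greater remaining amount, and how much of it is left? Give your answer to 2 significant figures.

ghrelin: 511 × (1/2)^2.3594 ≈ 99.576 pg/mL.
oxytocin: 458 × (1/2)^8.8428 ≈ 0.99749 pg/mL.
Ghrelin has more remaining, at ≈ 99.576 pg/mL.

ghrelin, 100 pg/mL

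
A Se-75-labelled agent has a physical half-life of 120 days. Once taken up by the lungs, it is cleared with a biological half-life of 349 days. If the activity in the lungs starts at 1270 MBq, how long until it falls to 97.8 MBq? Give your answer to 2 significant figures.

1/t_eff = 1/t_phys + 1/t_biol = 1/120 + 1/349 = 0.011199 per day.
t_eff = 120 × 349 / (120 + 349) ≈ 89.296 days.
n = log₂(1270/97.8) ≈ 3.6989; t = 3.6989 × 89.296 ≈ 330.29 days.

330 days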